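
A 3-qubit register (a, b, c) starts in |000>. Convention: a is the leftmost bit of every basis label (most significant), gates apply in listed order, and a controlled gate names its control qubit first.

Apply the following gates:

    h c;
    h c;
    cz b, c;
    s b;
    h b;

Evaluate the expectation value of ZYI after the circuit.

The expectation value of ZYI is 0.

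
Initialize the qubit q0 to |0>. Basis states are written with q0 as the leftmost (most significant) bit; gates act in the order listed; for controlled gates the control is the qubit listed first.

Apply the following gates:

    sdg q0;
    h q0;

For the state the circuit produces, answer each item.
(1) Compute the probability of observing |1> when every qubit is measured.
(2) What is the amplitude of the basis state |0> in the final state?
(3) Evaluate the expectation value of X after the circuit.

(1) Outcome |1> occurs with probability 1/2.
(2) The amplitude on |0> is sqrt(2)/2.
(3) The expectation value of X is 1.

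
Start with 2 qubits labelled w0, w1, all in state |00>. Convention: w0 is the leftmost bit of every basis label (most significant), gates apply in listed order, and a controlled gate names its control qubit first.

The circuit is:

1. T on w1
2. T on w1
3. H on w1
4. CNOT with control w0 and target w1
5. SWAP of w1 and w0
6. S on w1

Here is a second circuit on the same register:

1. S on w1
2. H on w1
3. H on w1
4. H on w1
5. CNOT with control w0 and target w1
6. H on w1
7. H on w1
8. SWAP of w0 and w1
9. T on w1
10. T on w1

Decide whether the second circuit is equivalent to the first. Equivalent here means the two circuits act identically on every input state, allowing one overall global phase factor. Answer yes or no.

Yes: on every input state the two circuits agree up to one overall phase factor.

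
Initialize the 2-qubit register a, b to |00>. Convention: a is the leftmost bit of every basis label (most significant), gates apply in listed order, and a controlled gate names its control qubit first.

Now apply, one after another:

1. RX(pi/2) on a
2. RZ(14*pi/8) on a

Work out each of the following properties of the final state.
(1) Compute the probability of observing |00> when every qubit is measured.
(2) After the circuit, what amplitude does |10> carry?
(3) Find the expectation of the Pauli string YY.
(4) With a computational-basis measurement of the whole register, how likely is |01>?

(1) A full measurement returns |00> with probability 1/2.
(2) The amplitude on |10> is sqrt(2)*exp(3*I*pi/8)/2.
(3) The expectation value of YY is 0.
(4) A full measurement returns |01> with probability 0.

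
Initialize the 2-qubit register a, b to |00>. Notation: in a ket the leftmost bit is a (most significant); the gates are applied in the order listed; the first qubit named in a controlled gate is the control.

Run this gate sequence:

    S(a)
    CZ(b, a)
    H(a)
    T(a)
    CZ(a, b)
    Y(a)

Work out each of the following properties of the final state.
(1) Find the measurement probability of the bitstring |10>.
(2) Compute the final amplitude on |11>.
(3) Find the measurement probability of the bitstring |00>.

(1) The probability of measuring |10> is 1/2.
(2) |11> carries amplitude 0 in the final state.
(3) The probability of measuring |00> is 1/2.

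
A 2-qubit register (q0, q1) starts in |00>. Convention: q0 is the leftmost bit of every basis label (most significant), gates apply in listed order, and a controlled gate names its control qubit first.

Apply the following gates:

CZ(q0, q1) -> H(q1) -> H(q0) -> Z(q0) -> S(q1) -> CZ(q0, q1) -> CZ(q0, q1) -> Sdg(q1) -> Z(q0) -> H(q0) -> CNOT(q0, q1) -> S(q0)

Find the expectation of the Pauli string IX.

The observable IX averages to 1. Key observation: steps 3-10 multiply out to the identity, so the circuit reduces to the remaining gates.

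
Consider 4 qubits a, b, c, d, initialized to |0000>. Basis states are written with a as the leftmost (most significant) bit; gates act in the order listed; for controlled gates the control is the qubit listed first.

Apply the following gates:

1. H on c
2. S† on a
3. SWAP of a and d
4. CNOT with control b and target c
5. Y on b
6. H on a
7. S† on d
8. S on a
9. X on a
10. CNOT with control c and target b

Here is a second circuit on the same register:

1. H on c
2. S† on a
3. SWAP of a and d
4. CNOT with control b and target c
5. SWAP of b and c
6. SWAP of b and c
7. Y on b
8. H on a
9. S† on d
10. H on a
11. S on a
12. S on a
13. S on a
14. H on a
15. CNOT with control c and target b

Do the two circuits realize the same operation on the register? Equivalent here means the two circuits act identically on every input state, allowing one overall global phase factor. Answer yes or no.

No, they are not equivalent — no single phase factor reconciles the two unitaries.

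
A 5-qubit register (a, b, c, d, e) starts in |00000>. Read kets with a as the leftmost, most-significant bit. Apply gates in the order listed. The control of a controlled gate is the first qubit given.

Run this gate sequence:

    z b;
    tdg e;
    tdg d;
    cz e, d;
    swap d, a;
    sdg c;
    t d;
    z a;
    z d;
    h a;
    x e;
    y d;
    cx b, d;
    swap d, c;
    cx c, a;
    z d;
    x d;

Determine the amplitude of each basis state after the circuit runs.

After the circuit, the state carries amplitude sqrt(2)*I/2 on |00111>, sqrt(2)*I/2 on |10111>, and 0 on every other basis state.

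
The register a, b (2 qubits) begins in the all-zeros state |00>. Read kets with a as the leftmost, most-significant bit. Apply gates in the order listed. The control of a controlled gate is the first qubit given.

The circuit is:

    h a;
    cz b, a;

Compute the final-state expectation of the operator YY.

In the final state, YY has expectation 0.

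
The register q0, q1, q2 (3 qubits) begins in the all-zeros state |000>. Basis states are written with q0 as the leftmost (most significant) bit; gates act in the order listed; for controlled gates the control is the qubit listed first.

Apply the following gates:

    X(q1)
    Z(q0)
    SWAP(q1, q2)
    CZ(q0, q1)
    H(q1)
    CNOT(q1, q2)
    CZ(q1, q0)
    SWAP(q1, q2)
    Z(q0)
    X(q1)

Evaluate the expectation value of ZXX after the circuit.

The expectation value of ZXX is 1.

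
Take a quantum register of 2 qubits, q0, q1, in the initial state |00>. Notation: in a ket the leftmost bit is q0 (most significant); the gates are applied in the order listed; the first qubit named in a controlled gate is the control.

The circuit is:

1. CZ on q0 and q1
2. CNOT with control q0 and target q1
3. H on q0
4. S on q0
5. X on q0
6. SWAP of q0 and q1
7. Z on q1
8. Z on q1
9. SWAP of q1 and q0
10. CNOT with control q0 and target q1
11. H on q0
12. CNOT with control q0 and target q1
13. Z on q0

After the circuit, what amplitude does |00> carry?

The final state's coefficient on |00> equals I/2.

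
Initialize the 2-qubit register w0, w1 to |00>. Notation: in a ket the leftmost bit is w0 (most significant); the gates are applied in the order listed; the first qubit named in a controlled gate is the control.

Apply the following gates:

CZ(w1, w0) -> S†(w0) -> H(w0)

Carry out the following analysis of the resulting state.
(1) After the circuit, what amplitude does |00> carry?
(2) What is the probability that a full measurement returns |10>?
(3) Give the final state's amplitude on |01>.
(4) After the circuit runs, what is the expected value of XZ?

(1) The amplitude on |00> is sqrt(2)/2.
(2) Outcome |10> occurs with probability 1/2.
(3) The amplitude on |01> is 0.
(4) The observable XZ averages to 1.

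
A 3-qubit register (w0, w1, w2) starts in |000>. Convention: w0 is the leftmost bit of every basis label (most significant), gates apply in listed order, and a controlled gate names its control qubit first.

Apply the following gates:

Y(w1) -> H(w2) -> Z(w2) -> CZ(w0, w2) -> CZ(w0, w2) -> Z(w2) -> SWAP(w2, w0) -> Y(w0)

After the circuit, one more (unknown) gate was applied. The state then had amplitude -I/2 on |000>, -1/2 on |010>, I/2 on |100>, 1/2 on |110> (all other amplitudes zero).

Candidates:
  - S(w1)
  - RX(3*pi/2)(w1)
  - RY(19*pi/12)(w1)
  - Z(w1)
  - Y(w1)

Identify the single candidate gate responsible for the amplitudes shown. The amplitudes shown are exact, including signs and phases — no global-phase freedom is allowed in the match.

The applied gate was RX(3*pi/2)(w1). Key observation: the block from step 3 through step 6 cancels to the identity and can be dropped.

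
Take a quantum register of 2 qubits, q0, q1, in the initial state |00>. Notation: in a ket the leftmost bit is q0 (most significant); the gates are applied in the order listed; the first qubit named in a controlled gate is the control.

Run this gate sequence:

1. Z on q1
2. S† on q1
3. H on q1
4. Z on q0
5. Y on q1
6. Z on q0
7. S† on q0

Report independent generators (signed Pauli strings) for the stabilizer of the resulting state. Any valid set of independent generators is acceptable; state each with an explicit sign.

The final state is stabilized by the group generated by -IX, +ZI; other independent generating sets are equally valid.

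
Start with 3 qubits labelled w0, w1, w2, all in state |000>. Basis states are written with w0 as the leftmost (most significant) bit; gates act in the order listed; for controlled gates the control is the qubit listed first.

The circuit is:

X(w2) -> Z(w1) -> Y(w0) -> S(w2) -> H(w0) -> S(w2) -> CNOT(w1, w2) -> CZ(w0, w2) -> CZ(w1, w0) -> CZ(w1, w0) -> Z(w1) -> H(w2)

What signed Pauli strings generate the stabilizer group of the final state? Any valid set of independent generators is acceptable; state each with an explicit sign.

The final state is stabilized by the group generated by +XII, -IIX, +IZI; other independent generating sets are equally valid. Key observation: gates 9-10 undo each other exactly, leaving only the rest of the circuit to track.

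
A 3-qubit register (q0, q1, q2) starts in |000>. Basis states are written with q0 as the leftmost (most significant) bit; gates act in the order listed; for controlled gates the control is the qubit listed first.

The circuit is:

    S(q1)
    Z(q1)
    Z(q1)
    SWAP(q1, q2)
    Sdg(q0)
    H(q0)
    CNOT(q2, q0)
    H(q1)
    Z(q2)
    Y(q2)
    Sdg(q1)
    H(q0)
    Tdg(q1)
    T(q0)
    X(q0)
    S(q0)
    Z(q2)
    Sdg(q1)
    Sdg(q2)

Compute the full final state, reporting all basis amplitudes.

The final amplitudes are -sqrt(2)*I/2 on |101>, sqrt(2)*exp(I*pi/4)/2 on |111>, and 0 on every other basis state.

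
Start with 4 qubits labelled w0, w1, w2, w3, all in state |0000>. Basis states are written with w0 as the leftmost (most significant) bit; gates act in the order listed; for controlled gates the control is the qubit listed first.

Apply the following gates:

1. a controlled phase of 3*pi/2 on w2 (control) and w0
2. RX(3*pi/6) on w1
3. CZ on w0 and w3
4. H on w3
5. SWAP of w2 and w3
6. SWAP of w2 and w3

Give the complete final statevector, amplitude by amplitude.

After the circuit, the state carries amplitude 1/2 on |0000>, 1/2 on |0001>, -I/2 on |0100>, -I/2 on |0101>, and 0 on every other basis state. Key observation: the block from step 5 through step 6 cancels to the identity and can be dropped.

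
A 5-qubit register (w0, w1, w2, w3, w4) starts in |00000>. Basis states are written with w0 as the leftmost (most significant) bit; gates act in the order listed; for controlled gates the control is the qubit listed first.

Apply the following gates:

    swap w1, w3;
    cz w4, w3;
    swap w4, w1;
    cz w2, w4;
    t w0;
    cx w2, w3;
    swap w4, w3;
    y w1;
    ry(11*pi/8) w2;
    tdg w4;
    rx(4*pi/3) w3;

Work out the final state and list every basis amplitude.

After the circuit, the state carries amplitude I*cos(5*pi/16)/2 on |01000>, -sqrt(3)*cos(5*pi/16)/2 on |01010>, -I*sin(5*pi/16)/2 on |01100>, sqrt(3)*sin(5*pi/16)/2 on |01110>, and 0 on every other basis state.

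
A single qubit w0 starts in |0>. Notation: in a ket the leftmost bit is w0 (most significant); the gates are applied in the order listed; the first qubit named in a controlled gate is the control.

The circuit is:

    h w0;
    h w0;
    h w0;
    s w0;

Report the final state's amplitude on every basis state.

After the circuit, the state carries amplitude sqrt(2)/2 on |0>, sqrt(2)*I/2 on |1>.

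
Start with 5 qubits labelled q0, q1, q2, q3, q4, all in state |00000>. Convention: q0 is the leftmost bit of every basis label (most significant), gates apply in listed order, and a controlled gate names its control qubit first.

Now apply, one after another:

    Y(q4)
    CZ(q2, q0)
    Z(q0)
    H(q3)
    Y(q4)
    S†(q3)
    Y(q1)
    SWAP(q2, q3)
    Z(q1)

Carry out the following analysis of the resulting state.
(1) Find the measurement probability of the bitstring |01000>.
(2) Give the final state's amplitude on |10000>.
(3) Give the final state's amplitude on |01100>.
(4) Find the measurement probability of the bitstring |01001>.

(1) The probability of measuring |01000> is 1/2.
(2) |10000> carries amplitude 0 in the final state.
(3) The amplitude on |01100> is -sqrt(2)/2.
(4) The probability of measuring |01001> is 0.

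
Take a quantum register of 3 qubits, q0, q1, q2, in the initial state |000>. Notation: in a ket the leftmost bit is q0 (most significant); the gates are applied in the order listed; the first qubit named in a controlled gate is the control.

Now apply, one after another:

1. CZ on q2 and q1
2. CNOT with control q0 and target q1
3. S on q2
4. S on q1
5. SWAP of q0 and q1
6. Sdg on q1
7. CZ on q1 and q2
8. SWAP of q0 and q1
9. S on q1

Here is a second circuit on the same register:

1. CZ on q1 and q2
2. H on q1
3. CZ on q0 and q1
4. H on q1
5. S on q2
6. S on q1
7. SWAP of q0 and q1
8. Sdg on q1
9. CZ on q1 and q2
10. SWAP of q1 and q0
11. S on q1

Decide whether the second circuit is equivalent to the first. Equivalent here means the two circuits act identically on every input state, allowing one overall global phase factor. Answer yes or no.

Yes — the two circuits implement the same unitary up to a global phase.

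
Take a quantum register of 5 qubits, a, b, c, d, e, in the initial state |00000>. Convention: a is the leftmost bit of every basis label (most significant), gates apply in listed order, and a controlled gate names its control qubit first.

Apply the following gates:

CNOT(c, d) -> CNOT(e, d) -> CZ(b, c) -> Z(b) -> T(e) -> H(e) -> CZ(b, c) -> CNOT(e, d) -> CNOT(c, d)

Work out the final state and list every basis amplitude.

The final amplitudes are sqrt(2)/2 on |00000>, sqrt(2)/2 on |00011>, and 0 on every other basis state.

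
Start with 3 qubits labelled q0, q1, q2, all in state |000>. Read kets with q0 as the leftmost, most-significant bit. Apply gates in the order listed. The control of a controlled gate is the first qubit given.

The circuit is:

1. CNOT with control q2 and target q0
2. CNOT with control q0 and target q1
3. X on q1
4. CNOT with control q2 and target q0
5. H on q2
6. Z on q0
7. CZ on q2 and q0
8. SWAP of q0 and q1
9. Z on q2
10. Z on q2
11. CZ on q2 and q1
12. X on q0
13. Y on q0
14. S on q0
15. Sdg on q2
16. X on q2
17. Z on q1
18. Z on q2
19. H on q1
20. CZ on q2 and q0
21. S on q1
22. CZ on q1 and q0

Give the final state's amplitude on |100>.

The amplitude on |100> is I/2.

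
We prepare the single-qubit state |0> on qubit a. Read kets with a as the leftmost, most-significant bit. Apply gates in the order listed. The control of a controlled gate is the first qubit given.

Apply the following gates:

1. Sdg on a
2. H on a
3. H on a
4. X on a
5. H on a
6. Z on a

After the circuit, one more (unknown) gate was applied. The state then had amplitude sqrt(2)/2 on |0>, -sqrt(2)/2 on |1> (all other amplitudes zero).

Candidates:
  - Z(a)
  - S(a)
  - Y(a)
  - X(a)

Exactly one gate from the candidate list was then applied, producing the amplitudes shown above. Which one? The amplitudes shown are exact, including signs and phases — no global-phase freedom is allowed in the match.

The applied gate was Z(a). Key observation: steps 3-6 multiply out to the identity, so the circuit reduces to the remaining gates.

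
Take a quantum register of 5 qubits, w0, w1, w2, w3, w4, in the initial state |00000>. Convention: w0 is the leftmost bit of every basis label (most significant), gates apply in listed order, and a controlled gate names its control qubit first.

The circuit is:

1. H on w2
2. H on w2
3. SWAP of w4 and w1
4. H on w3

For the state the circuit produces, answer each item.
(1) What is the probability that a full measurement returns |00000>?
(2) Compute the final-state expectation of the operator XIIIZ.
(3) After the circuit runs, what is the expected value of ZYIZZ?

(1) A full measurement returns |00000> with probability 1/2.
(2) In the final state, XIIIZ has expectation 0.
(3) The observable ZYIZZ averages to 0.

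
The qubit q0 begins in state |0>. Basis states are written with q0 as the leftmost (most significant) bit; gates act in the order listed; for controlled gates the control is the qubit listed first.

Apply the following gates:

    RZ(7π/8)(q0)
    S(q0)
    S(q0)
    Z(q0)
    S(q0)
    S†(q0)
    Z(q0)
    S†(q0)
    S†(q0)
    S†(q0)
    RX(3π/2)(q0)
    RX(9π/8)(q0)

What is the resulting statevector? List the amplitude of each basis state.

The resulting statevector has amplitude exp(9*I*pi/16)*sin(3*pi/16) on |0>, exp(I*pi/16)*sin(5*pi/16) on |1>.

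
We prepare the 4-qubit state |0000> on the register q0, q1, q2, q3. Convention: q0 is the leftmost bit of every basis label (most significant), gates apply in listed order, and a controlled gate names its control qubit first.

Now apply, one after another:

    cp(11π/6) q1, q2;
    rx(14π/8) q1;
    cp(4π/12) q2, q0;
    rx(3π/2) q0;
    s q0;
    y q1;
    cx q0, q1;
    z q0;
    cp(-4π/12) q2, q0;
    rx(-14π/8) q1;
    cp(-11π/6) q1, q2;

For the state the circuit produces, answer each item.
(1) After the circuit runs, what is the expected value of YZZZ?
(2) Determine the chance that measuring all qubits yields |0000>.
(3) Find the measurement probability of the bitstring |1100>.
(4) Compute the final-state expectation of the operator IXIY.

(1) The observable YZZZ averages to 1.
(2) A full measurement returns |0000> with probability 1/4.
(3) The probability of measuring |1100> is 1/4.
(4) The observable IXIY averages to 0.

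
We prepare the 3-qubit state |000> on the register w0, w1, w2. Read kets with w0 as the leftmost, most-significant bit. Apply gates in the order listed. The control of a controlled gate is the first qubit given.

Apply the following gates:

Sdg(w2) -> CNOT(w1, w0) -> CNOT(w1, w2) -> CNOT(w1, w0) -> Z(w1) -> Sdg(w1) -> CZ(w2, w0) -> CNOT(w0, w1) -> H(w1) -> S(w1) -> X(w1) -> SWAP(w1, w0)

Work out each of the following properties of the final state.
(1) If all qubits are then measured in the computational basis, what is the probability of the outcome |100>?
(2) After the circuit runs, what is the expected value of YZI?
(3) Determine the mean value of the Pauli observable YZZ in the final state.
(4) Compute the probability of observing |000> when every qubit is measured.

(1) A full measurement returns |100> with probability 1/2.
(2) The observable YZI averages to -1.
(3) The expectation value of YZZ is -1.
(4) The probability of measuring |000> is 1/2.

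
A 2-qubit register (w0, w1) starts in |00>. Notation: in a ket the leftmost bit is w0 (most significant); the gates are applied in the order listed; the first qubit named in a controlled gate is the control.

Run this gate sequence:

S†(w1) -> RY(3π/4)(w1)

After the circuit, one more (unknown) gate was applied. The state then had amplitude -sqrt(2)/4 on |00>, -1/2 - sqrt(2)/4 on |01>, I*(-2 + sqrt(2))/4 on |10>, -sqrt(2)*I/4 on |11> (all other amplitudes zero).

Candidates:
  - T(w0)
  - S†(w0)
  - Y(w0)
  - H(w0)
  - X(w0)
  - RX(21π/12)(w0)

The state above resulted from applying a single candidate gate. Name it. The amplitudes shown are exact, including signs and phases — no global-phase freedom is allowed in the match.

It was RX(21π/12)(w0) that produced the state shown.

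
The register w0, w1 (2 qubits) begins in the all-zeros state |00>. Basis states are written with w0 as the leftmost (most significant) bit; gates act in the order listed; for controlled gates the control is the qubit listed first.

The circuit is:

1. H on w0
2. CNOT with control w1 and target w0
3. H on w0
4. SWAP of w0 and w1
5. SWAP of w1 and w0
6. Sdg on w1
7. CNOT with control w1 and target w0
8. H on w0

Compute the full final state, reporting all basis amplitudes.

The final amplitudes are sqrt(2)/2 on |00>, 0 on |01>, sqrt(2)/2 on |10>, 0 on |11>.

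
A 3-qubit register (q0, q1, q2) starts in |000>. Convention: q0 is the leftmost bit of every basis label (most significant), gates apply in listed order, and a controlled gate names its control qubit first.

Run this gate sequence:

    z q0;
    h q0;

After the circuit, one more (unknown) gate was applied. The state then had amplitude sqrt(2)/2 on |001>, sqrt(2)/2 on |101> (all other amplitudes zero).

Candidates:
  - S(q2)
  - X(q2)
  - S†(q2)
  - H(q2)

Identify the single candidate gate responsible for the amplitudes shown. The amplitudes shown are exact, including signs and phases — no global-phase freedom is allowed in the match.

It was X(q2) that produced the state shown.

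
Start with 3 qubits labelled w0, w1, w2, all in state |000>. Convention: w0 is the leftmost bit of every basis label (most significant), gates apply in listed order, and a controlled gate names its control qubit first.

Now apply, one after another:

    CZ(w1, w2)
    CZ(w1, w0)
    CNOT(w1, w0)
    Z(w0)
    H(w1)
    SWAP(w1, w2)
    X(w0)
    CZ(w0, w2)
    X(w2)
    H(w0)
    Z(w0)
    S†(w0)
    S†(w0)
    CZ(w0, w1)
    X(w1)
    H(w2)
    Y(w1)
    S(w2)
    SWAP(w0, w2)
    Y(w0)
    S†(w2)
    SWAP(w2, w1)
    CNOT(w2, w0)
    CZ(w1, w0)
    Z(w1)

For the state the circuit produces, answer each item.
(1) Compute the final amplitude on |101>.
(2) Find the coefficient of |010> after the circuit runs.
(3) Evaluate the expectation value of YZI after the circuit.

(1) |101> carries amplitude 0 in the final state.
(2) The amplitude on |010> is sqrt(2)/2.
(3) In the final state, YZI has expectation 0.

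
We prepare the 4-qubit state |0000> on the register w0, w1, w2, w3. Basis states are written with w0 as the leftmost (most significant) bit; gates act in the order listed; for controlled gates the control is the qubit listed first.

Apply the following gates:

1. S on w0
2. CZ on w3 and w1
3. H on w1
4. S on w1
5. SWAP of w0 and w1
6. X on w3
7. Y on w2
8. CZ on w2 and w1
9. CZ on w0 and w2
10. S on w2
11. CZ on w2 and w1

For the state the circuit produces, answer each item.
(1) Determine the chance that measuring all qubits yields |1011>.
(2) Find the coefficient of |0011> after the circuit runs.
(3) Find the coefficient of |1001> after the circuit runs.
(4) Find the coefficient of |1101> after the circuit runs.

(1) Outcome |1011> occurs with probability 1/2.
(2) The amplitude on |0011> is -sqrt(2)/2.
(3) The final state's coefficient on |1001> equals 0.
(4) The final state's coefficient on |1101> equals 0.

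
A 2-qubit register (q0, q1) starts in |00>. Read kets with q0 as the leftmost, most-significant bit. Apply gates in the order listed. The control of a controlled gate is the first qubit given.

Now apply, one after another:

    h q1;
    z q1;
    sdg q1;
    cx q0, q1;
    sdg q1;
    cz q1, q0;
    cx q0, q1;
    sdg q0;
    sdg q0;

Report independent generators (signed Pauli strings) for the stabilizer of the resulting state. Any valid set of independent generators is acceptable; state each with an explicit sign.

The final state is stabilized by the group generated by +IX, +ZI; other independent generating sets are equally valid.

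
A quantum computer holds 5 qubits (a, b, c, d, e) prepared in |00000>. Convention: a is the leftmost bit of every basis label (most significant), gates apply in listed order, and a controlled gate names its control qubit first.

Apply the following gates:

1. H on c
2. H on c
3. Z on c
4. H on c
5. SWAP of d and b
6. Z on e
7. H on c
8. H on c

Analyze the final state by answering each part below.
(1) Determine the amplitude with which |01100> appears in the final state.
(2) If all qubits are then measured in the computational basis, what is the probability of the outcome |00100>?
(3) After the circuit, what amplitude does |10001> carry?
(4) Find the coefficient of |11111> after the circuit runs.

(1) The amplitude on |01100> is 0.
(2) A full measurement returns |00100> with probability 1/2.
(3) The final state's coefficient on |10001> equals 0.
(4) |11111> carries amplitude 0 in the final state.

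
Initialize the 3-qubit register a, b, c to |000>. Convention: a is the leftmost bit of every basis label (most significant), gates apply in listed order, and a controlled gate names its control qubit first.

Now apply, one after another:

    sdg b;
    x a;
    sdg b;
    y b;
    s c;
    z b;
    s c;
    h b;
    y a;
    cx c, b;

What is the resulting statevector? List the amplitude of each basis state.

The resulting statevector has amplitude -sqrt(2)/2 on |000>, sqrt(2)/2 on |010>, and 0 on every other basis state.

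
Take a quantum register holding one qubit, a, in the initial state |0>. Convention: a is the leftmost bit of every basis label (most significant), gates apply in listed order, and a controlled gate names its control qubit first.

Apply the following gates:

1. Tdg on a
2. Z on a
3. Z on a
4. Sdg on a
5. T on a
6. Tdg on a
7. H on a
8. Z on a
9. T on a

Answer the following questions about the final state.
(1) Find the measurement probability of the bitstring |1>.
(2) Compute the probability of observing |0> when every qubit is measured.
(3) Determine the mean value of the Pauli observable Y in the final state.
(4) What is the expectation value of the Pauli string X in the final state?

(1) Outcome |1> occurs with probability 1/2.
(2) The probability of measuring |0> is 1/2.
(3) The observable Y averages to -sqrt(2)/2.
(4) The observable X averages to -sqrt(2)/2.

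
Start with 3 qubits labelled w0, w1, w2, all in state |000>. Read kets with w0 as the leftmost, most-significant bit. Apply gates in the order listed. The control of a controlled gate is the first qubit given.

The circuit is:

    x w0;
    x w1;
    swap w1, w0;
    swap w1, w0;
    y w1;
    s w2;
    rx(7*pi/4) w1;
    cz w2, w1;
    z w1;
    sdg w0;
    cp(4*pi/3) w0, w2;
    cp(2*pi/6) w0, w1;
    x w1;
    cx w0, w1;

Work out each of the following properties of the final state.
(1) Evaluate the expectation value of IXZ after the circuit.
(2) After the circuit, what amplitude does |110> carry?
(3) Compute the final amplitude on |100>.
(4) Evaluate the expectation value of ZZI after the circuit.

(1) In the final state, IXZ has expectation sqrt(6)/4. Key observation: steps 3-4 multiply out to the identity, so the circuit reduces to the remaining gates.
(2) The amplitude on |110> is -sqrt(2 - sqrt(2))*exp(5*I*pi/6)/2.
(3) |100> carries amplitude sqrt(sqrt(2) + 2)/2 in the final state.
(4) In the final state, ZZI has expectation -sqrt(2)/2.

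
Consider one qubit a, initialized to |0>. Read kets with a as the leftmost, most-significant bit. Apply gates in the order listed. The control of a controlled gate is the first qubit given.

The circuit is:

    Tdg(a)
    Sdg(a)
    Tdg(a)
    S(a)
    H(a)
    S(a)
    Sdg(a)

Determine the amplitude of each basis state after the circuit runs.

After the circuit, the state carries amplitude sqrt(2)/2 on |0>, sqrt(2)/2 on |1>.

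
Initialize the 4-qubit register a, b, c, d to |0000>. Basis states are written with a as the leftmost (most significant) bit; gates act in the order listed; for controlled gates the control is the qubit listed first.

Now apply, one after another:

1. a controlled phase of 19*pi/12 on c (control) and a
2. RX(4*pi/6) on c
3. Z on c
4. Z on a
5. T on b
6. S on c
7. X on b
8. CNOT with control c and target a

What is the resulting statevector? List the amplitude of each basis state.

After the circuit, the state carries amplitude 1/2 on |0100>, -sqrt(3)/2 on |1110>, and 0 on every other basis state.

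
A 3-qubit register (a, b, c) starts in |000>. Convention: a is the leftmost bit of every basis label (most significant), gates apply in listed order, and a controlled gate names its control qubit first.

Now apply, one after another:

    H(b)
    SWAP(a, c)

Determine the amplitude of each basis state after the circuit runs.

The final amplitudes are sqrt(2)/2 on |000>, sqrt(2)/2 on |010>, and 0 on every other basis state.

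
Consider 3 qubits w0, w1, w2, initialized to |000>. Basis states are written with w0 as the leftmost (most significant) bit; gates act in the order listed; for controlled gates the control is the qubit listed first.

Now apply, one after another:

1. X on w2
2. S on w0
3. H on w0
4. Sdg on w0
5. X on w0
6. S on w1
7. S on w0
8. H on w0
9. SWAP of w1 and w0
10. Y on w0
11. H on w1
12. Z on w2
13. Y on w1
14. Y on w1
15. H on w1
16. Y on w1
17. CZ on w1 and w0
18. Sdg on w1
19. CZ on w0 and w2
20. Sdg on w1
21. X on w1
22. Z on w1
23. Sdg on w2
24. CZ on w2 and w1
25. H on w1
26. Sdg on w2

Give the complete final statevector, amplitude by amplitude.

After the circuit, the state carries amplitude sqrt(2)*I/2 on |101>, -sqrt(2)*I/2 on |111>, and 0 on every other basis state.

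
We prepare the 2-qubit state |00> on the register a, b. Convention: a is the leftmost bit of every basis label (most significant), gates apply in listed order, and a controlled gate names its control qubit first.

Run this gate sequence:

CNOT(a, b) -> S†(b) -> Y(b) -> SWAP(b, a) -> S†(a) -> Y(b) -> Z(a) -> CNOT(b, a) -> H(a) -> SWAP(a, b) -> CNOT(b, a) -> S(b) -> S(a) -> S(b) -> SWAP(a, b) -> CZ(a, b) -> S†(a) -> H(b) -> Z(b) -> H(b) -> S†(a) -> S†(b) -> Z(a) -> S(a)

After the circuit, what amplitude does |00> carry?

|00> carries amplitude sqrt(2)/2 in the final state.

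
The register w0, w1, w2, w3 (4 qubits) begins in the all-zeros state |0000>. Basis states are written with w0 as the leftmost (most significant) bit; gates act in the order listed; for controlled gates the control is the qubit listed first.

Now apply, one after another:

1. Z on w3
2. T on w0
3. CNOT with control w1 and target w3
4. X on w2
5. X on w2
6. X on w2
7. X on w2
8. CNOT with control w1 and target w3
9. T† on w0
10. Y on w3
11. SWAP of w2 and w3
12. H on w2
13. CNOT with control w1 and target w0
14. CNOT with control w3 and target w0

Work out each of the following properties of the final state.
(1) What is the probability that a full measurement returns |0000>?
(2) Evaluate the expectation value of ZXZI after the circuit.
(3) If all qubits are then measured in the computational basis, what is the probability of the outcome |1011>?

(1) The probability of measuring |0000> is 1/2. Key observation: the block from step 2 through step 9 cancels to the identity and can be dropped.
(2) The expectation value of ZXZI is 0.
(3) A full measurement returns |1011> with probability 0.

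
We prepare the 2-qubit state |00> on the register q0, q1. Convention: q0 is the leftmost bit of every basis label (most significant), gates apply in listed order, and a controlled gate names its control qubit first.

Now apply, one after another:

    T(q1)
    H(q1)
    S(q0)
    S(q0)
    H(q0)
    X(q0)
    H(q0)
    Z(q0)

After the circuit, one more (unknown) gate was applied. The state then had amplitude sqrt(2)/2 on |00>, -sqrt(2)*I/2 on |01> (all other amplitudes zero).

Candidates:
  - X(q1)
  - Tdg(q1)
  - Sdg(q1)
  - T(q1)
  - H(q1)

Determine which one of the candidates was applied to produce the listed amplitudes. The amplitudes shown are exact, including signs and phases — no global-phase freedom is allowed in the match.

It was Sdg(q1) that produced the state shown. Key observation: the block from step 5 through step 8 cancels to the identity and can be dropped.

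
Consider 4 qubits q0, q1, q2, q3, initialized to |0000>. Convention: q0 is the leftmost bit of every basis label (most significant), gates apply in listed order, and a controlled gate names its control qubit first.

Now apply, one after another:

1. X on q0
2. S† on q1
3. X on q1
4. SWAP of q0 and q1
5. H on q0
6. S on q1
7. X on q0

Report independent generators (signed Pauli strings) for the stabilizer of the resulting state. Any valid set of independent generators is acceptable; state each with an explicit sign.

One valid set of independent stabilizer generators is -XIII, -IZII, +IIZI, +IIIZ (any independent generating set of the same group is equally correct).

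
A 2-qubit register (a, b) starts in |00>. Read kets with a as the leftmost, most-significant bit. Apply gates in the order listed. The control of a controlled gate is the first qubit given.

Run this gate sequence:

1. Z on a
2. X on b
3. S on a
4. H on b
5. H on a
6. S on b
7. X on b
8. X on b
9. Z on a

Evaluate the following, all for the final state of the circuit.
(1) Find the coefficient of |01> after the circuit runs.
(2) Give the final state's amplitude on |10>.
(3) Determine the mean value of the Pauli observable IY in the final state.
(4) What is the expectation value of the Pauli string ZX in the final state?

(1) The amplitude on |01> is -I/2.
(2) The amplitude on |10> is -1/2.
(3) The observable IY averages to -1.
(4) The observable ZX averages to 0.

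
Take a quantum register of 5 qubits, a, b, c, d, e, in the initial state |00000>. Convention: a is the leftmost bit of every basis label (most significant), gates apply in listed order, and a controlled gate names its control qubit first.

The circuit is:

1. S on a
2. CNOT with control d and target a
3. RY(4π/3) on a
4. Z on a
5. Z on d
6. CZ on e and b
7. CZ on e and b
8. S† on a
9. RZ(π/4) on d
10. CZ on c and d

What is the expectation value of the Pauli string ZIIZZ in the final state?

In the final state, ZIIZZ has expectation -1/2.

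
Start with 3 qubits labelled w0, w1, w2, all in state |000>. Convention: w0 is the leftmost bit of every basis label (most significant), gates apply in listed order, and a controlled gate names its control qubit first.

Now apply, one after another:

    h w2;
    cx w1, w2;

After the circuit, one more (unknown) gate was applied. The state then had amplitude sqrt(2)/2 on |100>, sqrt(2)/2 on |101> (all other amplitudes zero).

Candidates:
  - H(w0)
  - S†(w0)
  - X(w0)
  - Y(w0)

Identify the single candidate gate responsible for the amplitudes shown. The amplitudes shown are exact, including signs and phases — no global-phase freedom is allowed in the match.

It was X(w0) that produced the state shown.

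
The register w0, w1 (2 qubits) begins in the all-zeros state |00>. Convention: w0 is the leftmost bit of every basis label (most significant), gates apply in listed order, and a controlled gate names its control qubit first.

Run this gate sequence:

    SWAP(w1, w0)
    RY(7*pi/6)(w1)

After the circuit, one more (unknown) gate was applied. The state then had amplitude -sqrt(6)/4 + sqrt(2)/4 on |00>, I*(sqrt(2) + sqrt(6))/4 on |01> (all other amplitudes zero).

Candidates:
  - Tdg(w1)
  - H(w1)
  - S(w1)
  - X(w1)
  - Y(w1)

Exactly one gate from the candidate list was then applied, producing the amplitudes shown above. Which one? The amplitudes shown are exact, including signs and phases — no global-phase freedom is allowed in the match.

The applied gate was S(w1).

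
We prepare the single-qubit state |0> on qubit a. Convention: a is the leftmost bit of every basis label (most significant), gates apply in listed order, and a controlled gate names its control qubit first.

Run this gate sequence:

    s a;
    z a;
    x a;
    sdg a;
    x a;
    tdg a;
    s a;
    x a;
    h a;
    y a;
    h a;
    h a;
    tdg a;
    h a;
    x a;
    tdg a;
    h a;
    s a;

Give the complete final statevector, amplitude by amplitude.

The resulting statevector has amplitude sqrt(2)*(1 - I)/4 on |0>, -sqrt(2)*(1 - I)*(1 + (1 + I)*exp(I*pi/4))/4 on |1>.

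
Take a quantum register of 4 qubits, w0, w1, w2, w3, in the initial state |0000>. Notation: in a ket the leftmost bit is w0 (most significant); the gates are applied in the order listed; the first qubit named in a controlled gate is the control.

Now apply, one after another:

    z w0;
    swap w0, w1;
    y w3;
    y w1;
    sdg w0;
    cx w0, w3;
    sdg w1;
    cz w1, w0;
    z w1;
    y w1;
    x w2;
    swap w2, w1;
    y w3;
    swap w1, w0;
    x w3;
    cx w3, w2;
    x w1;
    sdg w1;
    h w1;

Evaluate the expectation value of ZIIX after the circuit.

The observable ZIIX averages to 0.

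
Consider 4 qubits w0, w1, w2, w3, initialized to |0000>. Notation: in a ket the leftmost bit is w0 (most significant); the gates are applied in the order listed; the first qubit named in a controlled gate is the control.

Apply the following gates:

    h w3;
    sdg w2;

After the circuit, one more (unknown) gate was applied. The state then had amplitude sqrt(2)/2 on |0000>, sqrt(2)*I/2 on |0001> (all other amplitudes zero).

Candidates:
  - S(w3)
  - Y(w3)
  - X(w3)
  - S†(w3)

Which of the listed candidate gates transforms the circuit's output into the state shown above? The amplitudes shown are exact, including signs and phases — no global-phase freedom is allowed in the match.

The applied gate was S(w3).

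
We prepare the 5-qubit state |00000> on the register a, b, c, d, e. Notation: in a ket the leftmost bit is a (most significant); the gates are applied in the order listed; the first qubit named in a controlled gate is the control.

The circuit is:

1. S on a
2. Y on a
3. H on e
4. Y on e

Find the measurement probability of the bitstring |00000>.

The probability of measuring |00000> is 0.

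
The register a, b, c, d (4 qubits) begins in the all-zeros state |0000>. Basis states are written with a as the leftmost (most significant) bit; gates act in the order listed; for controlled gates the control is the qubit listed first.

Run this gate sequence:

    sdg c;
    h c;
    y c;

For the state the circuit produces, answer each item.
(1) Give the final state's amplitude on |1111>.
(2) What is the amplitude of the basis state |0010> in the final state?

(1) |1111> carries amplitude 0 in the final state.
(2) The amplitude on |0010> is sqrt(2)*I/2.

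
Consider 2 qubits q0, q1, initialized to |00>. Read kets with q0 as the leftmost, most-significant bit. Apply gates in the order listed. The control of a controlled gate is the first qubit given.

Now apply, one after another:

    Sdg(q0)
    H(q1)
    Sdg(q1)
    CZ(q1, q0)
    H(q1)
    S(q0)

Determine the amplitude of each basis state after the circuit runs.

The resulting statevector has amplitude 1/2 - I/2 on |00>, 1/2 + I/2 on |01>, 0 on |10>, 0 on |11>.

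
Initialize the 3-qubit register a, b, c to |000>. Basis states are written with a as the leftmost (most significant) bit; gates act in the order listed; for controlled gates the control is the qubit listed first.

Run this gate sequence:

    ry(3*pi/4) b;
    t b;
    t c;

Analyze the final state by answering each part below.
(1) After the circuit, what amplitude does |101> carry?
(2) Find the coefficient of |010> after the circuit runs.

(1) |101> carries amplitude 0 in the final state.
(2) The final state's coefficient on |010> equals sqrt(sqrt(2) + 2)*exp(I*pi/4)/2.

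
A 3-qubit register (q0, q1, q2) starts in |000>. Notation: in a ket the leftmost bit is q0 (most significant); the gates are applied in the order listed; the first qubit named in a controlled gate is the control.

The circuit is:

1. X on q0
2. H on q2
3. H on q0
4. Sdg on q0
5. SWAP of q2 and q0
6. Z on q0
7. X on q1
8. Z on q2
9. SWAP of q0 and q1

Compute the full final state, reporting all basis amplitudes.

The final amplitudes are 0 on |000>, 0 on |001>, 0 on |010>, 0 on |011>, 1/2 on |100>, -I/2 on |101>, -1/2 on |110>, I/2 on |111>.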